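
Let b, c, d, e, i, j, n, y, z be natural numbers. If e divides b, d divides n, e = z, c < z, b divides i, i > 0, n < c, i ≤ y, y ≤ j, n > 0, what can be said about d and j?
d < j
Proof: From d divides n and n > 0, d ≤ n. Since n < c, d < c. Since e divides b and b divides i, e divides i. Since e = z, z divides i. i > 0, so z ≤ i. c < z, so c < i. From i ≤ y, c < y. y ≤ j, so c < j. Since d < c, d < j.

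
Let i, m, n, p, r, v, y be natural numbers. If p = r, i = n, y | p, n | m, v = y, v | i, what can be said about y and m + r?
y | m + r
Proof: i = n and v | i, so v | n. n | m, so v | m. v = y, so y | m. Since p = r and y | p, y | r. y | m, so y | m + r.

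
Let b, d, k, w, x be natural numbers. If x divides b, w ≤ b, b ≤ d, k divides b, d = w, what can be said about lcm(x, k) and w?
lcm(x, k) divides w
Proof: d = w and b ≤ d, so b ≤ w. w ≤ b, so b = w. x divides b and k divides b, thus lcm(x, k) divides b. b = w, so lcm(x, k) divides w.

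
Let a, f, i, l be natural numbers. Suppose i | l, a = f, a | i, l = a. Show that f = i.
l = a and i | l, so i | a. Since a | i, i = a. Since a = f, i = f. Then f = i.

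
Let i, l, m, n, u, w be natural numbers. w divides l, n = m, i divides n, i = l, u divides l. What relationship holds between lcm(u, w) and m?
lcm(u, w) divides m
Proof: u divides l and w divides l, so lcm(u, w) divides l. i = l and i divides n, therefore l divides n. From n = m, l divides m. Since lcm(u, w) divides l, lcm(u, w) divides m.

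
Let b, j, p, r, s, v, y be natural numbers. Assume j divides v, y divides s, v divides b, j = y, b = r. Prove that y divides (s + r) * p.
From j = y and j divides v, y divides v. v divides b, so y divides b. Since b = r, y divides r. y divides s, so y divides s + r. Then y divides (s + r) * p.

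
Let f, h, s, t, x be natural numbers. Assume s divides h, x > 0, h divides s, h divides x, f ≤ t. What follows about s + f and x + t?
s + f ≤ x + t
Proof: h divides s and s divides h, therefore h = s. h divides x and x > 0, thus h ≤ x. Since h = s, s ≤ x. f ≤ t, so s + f ≤ x + t.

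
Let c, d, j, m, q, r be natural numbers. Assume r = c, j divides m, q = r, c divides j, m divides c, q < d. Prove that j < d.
j divides m and m divides c, so j divides c. c divides j, so c = j. Because q = r and r = c, q = c. q < d, so c < d. Since c = j, j < d.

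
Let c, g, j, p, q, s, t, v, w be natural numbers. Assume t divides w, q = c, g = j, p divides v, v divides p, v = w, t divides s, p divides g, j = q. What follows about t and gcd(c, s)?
t divides gcd(c, s)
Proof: g = j and j = q, so g = q. p divides v and v divides p, hence p = v. Since p divides g, v divides g. v = w, so w divides g. g = q, so w divides q. Since q = c, w divides c. Since t divides w, t divides c. Since t divides s, t divides gcd(c, s).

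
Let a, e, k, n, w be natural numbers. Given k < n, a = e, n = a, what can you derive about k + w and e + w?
k + w < e + w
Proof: n = a and a = e, therefore n = e. k < n, so k < e. Then k + w < e + w.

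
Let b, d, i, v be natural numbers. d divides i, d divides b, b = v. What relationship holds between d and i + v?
d divides i + v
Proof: Since b = v and d divides b, d divides v. d divides i, so d divides i + v.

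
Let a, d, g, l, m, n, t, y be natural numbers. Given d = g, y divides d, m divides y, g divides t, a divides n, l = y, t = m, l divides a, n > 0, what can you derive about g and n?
g ≤ n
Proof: d = g and y divides d, thus y divides g. t = m and g divides t, so g divides m. Since m divides y, g divides y. Since y divides g, y = g. l divides a and a divides n, thus l divides n. From l = y, y divides n. Since n > 0, y ≤ n. Since y = g, g ≤ n.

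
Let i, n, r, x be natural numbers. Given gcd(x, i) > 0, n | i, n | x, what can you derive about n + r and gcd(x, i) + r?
n + r ≤ gcd(x, i) + r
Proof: From n | x and n | i, n | gcd(x, i). gcd(x, i) > 0, so n ≤ gcd(x, i). Then n + r ≤ gcd(x, i) + r.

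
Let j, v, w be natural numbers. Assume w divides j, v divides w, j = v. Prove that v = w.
j = v and w divides j, thus w divides v. v divides w, so w = v. Then v = w.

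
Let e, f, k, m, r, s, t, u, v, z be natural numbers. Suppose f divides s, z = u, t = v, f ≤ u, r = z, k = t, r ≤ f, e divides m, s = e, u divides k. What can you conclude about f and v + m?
f divides v + m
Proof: k = t and t = v, thus k = v. From r = z and r ≤ f, z ≤ f. Since z = u, u ≤ f. f ≤ u, so u = f. u divides k, so f divides k. Since k = v, f divides v. Because s = e and f divides s, f divides e. Since e divides m, f divides m. From f divides v, f divides v + m.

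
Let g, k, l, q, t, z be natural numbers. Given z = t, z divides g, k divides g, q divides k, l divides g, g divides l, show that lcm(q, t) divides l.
Since g divides l and l divides g, g = l. q divides k and k divides g, hence q divides g. z = t and z divides g, therefore t divides g. q divides g, so lcm(q, t) divides g. Since g = l, lcm(q, t) divides l.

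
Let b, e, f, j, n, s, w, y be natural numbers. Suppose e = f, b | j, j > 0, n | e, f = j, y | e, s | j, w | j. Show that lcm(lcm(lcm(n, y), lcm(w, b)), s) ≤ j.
e = f and f = j, so e = j. n | e and y | e, hence lcm(n, y) | e. e = j, so lcm(n, y) | j. Since w | j and b | j, lcm(w, b) | j. lcm(n, y) | j, so lcm(lcm(n, y), lcm(w, b)) | j. s | j, so lcm(lcm(lcm(n, y), lcm(w, b)), s) | j. Since j > 0, lcm(lcm(lcm(n, y), lcm(w, b)), s) ≤ j.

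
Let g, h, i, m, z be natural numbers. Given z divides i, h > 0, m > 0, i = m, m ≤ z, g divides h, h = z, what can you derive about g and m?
g ≤ m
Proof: i = m and z divides i, therefore z divides m. m > 0, so z ≤ m. m ≤ z, so z = m. g divides h and h > 0, therefore g ≤ h. h = z, so g ≤ z. Since z = m, g ≤ m.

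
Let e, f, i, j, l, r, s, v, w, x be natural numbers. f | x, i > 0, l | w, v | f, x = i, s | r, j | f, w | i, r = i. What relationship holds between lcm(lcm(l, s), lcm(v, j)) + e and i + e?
lcm(lcm(l, s), lcm(v, j)) + e ≤ i + e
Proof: From l | w and w | i, l | i. r = i and s | r, thus s | i. Because l | i, lcm(l, s) | i. Because v | f and j | f, lcm(v, j) | f. x = i and f | x, hence f | i. Since lcm(v, j) | f, lcm(v, j) | i. Since lcm(l, s) | i, lcm(lcm(l, s), lcm(v, j)) | i. Because i > 0, lcm(lcm(l, s), lcm(v, j)) ≤ i. Then lcm(lcm(l, s), lcm(v, j)) + e ≤ i + e.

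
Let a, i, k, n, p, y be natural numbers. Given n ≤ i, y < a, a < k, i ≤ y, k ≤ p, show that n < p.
n ≤ i and i ≤ y, therefore n ≤ y. Since y < a, n < a. From a < k and k ≤ p, a < p. n < a, so n < p.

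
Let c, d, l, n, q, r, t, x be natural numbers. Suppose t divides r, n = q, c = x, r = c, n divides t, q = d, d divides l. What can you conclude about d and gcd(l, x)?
d divides gcd(l, x)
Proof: From r = c and c = x, r = x. t divides r, so t divides x. n divides t, so n divides x. n = q, so q divides x. q = d, so d divides x. Since d divides l, d divides gcd(l, x).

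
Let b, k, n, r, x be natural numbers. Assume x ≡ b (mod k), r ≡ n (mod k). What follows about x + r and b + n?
x + r ≡ b + n (mod k)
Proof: x ≡ b (mod k) and r ≡ n (mod k). By adding congruences, x + r ≡ b + n (mod k).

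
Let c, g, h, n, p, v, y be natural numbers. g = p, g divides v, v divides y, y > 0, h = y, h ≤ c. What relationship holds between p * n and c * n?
p * n ≤ c * n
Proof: Because g = p and g divides v, p divides v. Because v divides y, p divides y. Since y > 0, p ≤ y. h = y and h ≤ c, so y ≤ c. Since p ≤ y, p ≤ c. By multiplying by a non-negative, p * n ≤ c * n.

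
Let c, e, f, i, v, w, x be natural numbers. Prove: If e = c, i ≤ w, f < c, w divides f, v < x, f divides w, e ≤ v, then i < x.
Since w divides f and f divides w, w = f. i ≤ w, so i ≤ f. e ≤ v and v < x, therefore e < x. e = c, so c < x. f < c, so f < x. Since i ≤ f, i < x.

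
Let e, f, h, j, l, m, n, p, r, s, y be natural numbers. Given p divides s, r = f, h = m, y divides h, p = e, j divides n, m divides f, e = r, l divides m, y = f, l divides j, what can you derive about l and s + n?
l divides s + n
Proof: y = f and y divides h, hence f divides h. Since h = m, f divides m. m divides f, so m = f. Since l divides m, l divides f. e = r and r = f, thus e = f. From p = e and p divides s, e divides s. Because e = f, f divides s. l divides f, so l divides s. l divides j and j divides n, therefore l divides n. l divides s, so l divides s + n.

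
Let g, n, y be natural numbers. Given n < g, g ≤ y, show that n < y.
Since n < g and g ≤ y, by transitivity, n < y.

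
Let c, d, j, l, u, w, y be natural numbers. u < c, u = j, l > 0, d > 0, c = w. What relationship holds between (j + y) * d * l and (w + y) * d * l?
(j + y) * d * l < (w + y) * d * l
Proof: u = j and u < c, thus j < c. c = w, so j < w. Then j + y < w + y. Using d > 0, by multiplying by a positive, (j + y) * d < (w + y) * d. Since l > 0, by multiplying by a positive, (j + y) * d * l < (w + y) * d * l.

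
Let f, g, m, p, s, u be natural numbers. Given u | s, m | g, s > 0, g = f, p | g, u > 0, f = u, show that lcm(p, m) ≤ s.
Since g = f and f = u, g = u. From p | g and m | g, lcm(p, m) | g. g = u, so lcm(p, m) | u. u > 0, so lcm(p, m) ≤ u. u | s and s > 0, therefore u ≤ s. Since lcm(p, m) ≤ u, lcm(p, m) ≤ s.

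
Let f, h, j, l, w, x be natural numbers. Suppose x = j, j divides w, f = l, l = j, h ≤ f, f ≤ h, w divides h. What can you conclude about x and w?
x = w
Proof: From f = l and l = j, f = j. h ≤ f and f ≤ h, hence h = f. Because w divides h, w divides f. f = j, so w divides j. Because j divides w, j = w. From x = j, x = w.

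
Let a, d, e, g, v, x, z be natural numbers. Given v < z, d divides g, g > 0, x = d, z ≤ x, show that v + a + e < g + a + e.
Since v < z and z ≤ x, v < x. Since x = d, v < d. From d divides g and g > 0, d ≤ g. Since v < d, v < g. Then v + a < g + a. Then v + a + e < g + a + e.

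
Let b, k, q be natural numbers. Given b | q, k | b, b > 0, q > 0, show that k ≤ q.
k | b and b > 0, so k ≤ b. Because b | q and q > 0, b ≤ q. k ≤ b, so k ≤ q.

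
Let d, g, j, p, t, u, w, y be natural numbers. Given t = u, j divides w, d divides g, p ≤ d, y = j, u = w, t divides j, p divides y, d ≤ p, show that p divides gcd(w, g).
t = u and u = w, therefore t = w. t divides j, so w divides j. j divides w, so j = w. y = j and p divides y, therefore p divides j. Since j = w, p divides w. Since d ≤ p and p ≤ d, d = p. From d divides g, p divides g. p divides w, so p divides gcd(w, g).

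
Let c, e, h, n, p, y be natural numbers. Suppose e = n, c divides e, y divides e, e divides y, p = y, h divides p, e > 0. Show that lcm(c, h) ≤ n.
y divides e and e divides y, therefore y = e. Because p = y and h divides p, h divides y. y = e, so h divides e. Since c divides e, lcm(c, h) divides e. e > 0, so lcm(c, h) ≤ e. e = n, so lcm(c, h) ≤ n.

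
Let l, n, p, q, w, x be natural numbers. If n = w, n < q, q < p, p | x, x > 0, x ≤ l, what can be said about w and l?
w < l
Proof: From n < q and q < p, n < p. p | x and x > 0, thus p ≤ x. x ≤ l, so p ≤ l. Because n < p, n < l. Since n = w, w < l.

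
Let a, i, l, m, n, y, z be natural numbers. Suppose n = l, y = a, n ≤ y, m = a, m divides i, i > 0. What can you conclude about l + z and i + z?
l + z ≤ i + z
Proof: y = a and n ≤ y, thus n ≤ a. Because m = a and m divides i, a divides i. i > 0, so a ≤ i. n ≤ a, so n ≤ i. n = l, so l ≤ i. Then l + z ≤ i + z.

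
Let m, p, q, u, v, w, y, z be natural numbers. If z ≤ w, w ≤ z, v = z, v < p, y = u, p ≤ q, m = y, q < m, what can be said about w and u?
w < u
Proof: Because z ≤ w and w ≤ z, z = w. Because v = z and v < p, z < p. m = y and q < m, thus q < y. Since p ≤ q, p < y. y = u, so p < u. z < p, so z < u. Since z = w, w < u.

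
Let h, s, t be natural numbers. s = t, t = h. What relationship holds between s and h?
s = h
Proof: Because s = t and t = h, by transitivity, s = h.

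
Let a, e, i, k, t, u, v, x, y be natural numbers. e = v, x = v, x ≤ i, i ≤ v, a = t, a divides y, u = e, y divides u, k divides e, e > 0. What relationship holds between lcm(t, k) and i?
lcm(t, k) ≤ i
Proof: x = v and x ≤ i, therefore v ≤ i. Since i ≤ v, v = i. e = v, so e = i. a = t and a divides y, therefore t divides y. Because u = e and y divides u, y divides e. From t divides y, t divides e. k divides e, so lcm(t, k) divides e. Since e > 0, lcm(t, k) ≤ e. Since e = i, lcm(t, k) ≤ i.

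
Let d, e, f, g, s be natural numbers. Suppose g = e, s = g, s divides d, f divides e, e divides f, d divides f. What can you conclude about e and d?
e = d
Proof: Since s = g and s divides d, g divides d. Since g = e, e divides d. Since f divides e and e divides f, f = e. d divides f, so d divides e. Since e divides d, e = d.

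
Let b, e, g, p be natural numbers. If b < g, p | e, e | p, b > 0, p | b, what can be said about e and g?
e < g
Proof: p | e and e | p, hence p = e. p | b, so e | b. b > 0, so e ≤ b. Because b < g, e < g.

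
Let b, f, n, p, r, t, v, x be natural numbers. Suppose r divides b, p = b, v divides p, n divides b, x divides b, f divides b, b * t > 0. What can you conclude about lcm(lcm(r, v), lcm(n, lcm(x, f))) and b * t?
lcm(lcm(r, v), lcm(n, lcm(x, f))) ≤ b * t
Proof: Because p = b and v divides p, v divides b. From r divides b, lcm(r, v) divides b. x divides b and f divides b, therefore lcm(x, f) divides b. Since n divides b, lcm(n, lcm(x, f)) divides b. lcm(r, v) divides b, so lcm(lcm(r, v), lcm(n, lcm(x, f))) divides b. Then lcm(lcm(r, v), lcm(n, lcm(x, f))) divides b * t. From b * t > 0, lcm(lcm(r, v), lcm(n, lcm(x, f))) ≤ b * t.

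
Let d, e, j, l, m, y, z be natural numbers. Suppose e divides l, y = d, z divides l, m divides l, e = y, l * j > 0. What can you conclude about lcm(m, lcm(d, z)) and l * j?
lcm(m, lcm(d, z)) ≤ l * j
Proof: e = y and y = d, so e = d. Since e divides l, d divides l. z divides l, so lcm(d, z) divides l. Since m divides l, lcm(m, lcm(d, z)) divides l. Then lcm(m, lcm(d, z)) divides l * j. l * j > 0, so lcm(m, lcm(d, z)) ≤ l * j.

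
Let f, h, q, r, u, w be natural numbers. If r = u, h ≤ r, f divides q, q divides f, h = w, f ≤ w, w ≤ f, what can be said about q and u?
q ≤ u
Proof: Since w ≤ f and f ≤ w, w = f. Since h = w, h = f. From f divides q and q divides f, f = q. h = f, so h = q. Since r = u and h ≤ r, h ≤ u. Since h = q, q ≤ u.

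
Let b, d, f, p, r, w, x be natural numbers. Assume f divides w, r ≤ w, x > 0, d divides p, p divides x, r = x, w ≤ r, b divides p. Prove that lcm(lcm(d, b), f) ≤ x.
From d divides p and b divides p, lcm(d, b) divides p. Since p divides x, lcm(d, b) divides x. w ≤ r and r ≤ w, thus w = r. Since r = x, w = x. From f divides w, f divides x. lcm(d, b) divides x, so lcm(lcm(d, b), f) divides x. x > 0, so lcm(lcm(d, b), f) ≤ x.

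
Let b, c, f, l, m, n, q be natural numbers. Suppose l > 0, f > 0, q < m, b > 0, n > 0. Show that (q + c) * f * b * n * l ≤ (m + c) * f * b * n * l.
q < m, hence q + c < m + c. Since f > 0, (q + c) * f < (m + c) * f. b > 0, so (q + c) * f * b < (m + c) * f * b. n > 0, so (q + c) * f * b * n < (m + c) * f * b * n. From l > 0, (q + c) * f * b * n * l < (m + c) * f * b * n * l. Then (q + c) * f * b * n * l ≤ (m + c) * f * b * n * l.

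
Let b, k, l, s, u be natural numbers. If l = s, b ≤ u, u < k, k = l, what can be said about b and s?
b < s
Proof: k = l and l = s, so k = s. u < k, so u < s. b ≤ u, so b < s.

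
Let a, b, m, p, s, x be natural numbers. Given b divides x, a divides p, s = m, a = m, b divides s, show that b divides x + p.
Since s = m and b divides s, b divides m. From a = m and a divides p, m divides p. Because b divides m, b divides p. b divides x, so b divides x + p.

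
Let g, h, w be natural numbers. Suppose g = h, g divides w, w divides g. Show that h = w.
w divides g and g divides w, so w = g. Because g = h, w = h. Then h = w.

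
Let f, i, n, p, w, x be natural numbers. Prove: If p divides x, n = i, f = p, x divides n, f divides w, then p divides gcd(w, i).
Because f = p and f divides w, p divides w. n = i and x divides n, thus x divides i. Since p divides x, p divides i. Since p divides w, p divides gcd(w, i).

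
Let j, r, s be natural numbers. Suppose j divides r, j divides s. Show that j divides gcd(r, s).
From j divides r and j divides s, because common divisors divide the gcd, j divides gcd(r, s).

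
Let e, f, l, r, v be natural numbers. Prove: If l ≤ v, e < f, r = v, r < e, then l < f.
Because r = v and r < e, v < e. l ≤ v, so l < e. e < f, so l < f.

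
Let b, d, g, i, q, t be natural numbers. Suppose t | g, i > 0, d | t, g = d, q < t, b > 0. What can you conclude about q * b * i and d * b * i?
q * b * i < d * b * i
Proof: From g = d and t | g, t | d. Since d | t, t = d. q < t, so q < d. b > 0, so q * b < d * b. Because i > 0, q * b * i < d * b * i.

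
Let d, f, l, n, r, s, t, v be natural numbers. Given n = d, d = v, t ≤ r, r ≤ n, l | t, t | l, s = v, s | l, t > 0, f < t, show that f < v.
Since n = d and d = v, n = v. t ≤ r and r ≤ n, therefore t ≤ n. Since n = v, t ≤ v. l | t and t | l, therefore l = t. Since s = v and s | l, v | l. Since l = t, v | t. t > 0, so v ≤ t. Since t ≤ v, t = v. f < t, so f < v.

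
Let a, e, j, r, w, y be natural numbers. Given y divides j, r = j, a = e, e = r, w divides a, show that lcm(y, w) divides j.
Since a = e and e = r, a = r. Since w divides a, w divides r. r = j, so w divides j. From y divides j, lcm(y, w) divides j.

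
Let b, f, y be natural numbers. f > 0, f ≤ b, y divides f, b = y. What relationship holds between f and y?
f = y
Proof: b = y and f ≤ b, thus f ≤ y. From y divides f and f > 0, y ≤ f. Since f ≤ y, f = y.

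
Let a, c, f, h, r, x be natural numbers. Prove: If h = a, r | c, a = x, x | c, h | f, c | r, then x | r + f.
c | r and r | c, thus c = r. Since x | c, x | r. h = a and h | f, therefore a | f. Since a = x, x | f. Since x | r, x | r + f.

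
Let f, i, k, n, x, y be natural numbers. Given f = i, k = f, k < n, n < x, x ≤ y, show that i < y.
k = f and k < n, so f < n. Since n < x, f < x. f = i, so i < x. Since x ≤ y, i < y.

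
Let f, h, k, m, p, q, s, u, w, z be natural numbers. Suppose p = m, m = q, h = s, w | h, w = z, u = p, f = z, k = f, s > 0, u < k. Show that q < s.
From p = m and m = q, p = q. k = f and f = z, thus k = z. Because u = p and u < k, p < k. Since k = z, p < z. w = z and w | h, therefore z | h. Since h = s, z | s. Since s > 0, z ≤ s. From p < z, p < s. Since p = q, q < s.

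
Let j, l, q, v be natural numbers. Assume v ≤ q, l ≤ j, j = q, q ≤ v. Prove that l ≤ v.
q ≤ v and v ≤ q, hence q = v. j = q and l ≤ j, so l ≤ q. Since q = v, l ≤ v.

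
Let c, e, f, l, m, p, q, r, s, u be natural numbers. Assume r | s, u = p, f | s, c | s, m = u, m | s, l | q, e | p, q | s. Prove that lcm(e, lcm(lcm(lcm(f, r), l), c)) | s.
m = u and u = p, hence m = p. Since m | s, p | s. Since e | p, e | s. f | s and r | s, so lcm(f, r) | s. l | q and q | s, hence l | s. Because lcm(f, r) | s, lcm(lcm(f, r), l) | s. Because c | s, lcm(lcm(lcm(f, r), l), c) | s. Since e | s, lcm(e, lcm(lcm(lcm(f, r), l), c)) | s.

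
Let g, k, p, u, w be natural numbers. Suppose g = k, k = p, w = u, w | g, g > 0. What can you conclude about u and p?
u ≤ p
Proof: Since g = k and k = p, g = p. w = u and w | g, hence u | g. g > 0, so u ≤ g. g = p, so u ≤ p.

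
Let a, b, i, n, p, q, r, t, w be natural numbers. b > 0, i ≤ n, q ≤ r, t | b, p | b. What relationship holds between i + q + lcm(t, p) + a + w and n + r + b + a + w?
i + q + lcm(t, p) + a + w ≤ n + r + b + a + w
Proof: Since t | b and p | b, lcm(t, p) | b. Since b > 0, lcm(t, p) ≤ b. Since q ≤ r, q + lcm(t, p) ≤ r + b. i ≤ n, so i + q + lcm(t, p) ≤ n + r + b. Then i + q + lcm(t, p) + a ≤ n + r + b + a. Then i + q + lcm(t, p) + a + w ≤ n + r + b + a + w.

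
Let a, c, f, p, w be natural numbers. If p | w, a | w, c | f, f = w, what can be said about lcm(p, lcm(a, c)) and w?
lcm(p, lcm(a, c)) | w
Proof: f = w and c | f, so c | w. Since a | w, lcm(a, c) | w. Since p | w, lcm(p, lcm(a, c)) | w.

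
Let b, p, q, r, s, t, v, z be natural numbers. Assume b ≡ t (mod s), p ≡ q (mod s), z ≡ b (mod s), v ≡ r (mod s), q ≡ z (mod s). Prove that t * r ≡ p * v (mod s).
Because p ≡ q (mod s) and q ≡ z (mod s), p ≡ z (mod s). Since z ≡ b (mod s), p ≡ b (mod s). Since b ≡ t (mod s), p ≡ t (mod s). Combined with v ≡ r (mod s), by multiplying congruences, p * v ≡ t * r (mod s). Then t * r ≡ p * v (mod s).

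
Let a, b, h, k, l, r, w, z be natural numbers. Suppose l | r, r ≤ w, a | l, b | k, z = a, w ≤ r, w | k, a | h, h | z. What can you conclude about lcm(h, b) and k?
lcm(h, b) | k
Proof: Because z = a and h | z, h | a. Since a | h, a = h. Since a | l and l | r, a | r. Because w ≤ r and r ≤ w, w = r. From w | k, r | k. From a | r, a | k. a = h, so h | k. Since b | k, lcm(h, b) | k.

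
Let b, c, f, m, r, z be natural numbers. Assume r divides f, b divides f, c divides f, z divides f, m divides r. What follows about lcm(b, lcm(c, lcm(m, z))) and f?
lcm(b, lcm(c, lcm(m, z))) divides f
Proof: m divides r and r divides f, thus m divides f. Since z divides f, lcm(m, z) divides f. c divides f, so lcm(c, lcm(m, z)) divides f. b divides f, so lcm(b, lcm(c, lcm(m, z))) divides f.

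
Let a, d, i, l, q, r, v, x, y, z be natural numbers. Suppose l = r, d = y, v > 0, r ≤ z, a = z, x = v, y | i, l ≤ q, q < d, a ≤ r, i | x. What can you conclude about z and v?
z < v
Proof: Since a = z and a ≤ r, z ≤ r. From r ≤ z, r = z. l ≤ q and q < d, therefore l < d. Since l = r, r < d. Since r = z, z < d. From d = y, z < y. x = v and i | x, so i | v. Since y | i, y | v. v > 0, so y ≤ v. Since z < y, z < v.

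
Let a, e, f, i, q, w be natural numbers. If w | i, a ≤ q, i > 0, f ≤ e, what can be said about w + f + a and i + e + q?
w + f + a ≤ i + e + q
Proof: Because w | i and i > 0, w ≤ i. Since f ≤ e and a ≤ q, f + a ≤ e + q. From w ≤ i, w + f + a ≤ i + e + q.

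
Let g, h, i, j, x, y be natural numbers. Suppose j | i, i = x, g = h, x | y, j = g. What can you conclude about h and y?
h | y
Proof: j = g and g = h, thus j = h. Since i = x and j | i, j | x. x | y, so j | y. j = h, so h | y.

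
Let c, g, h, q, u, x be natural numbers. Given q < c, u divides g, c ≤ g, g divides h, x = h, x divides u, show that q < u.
Since x = h and x divides u, h divides u. Since g divides h, g divides u. u divides g, so g = u. q < c and c ≤ g, thus q < g. Since g = u, q < u.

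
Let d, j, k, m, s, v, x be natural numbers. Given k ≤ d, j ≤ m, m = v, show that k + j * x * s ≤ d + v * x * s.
m = v and j ≤ m, so j ≤ v. By multiplying by a non-negative, j * x ≤ v * x. By multiplying by a non-negative, j * x * s ≤ v * x * s. k ≤ d, so k + j * x * s ≤ d + v * x * s.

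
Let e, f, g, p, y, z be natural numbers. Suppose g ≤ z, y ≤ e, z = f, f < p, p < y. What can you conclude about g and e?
g < e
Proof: From z = f and g ≤ z, g ≤ f. f < p and p < y, so f < y. y ≤ e, so f < e. Since g ≤ f, g < e.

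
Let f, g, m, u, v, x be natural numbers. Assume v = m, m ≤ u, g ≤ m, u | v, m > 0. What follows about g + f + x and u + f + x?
g + f + x ≤ u + f + x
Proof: v = m and u | v, thus u | m. Since m > 0, u ≤ m. From m ≤ u, m = u. Because g ≤ m, g ≤ u. Then g + f ≤ u + f. Then g + f + x ≤ u + f + x.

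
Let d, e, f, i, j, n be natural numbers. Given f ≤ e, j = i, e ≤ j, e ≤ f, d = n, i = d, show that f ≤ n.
Because j = i and i = d, j = d. Because d = n, j = n. e ≤ f and f ≤ e, thus e = f. Since e ≤ j, f ≤ j. Since j = n, f ≤ n.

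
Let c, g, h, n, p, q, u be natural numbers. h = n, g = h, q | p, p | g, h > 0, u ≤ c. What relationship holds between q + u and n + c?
q + u ≤ n + c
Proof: From q | p and p | g, q | g. Since g = h, q | h. Since h > 0, q ≤ h. Since h = n, q ≤ n. u ≤ c, so q + u ≤ n + c.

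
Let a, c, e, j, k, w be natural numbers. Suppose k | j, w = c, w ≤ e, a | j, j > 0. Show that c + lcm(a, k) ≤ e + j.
w = c and w ≤ e, so c ≤ e. Because a | j and k | j, lcm(a, k) | j. j > 0, so lcm(a, k) ≤ j. Since c ≤ e, c + lcm(a, k) ≤ e + j.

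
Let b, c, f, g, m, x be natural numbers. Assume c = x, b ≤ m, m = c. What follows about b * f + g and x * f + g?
b * f + g ≤ x * f + g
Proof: From m = c and c = x, m = x. b ≤ m, so b ≤ x. Then b * f ≤ x * f. Then b * f + g ≤ x * f + g.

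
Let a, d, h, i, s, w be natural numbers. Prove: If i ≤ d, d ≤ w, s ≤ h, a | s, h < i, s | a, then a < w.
s | a and a | s, so s = a. Because s ≤ h and h < i, s < i. i ≤ d and d ≤ w, hence i ≤ w. Since s < i, s < w. Since s = a, a < w.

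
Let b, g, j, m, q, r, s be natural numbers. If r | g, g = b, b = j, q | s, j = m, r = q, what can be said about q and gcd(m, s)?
q | gcd(m, s)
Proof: Because b = j and j = m, b = m. Since r = q and r | g, q | g. g = b, so q | b. b = m, so q | m. q | s, so q | gcd(m, s).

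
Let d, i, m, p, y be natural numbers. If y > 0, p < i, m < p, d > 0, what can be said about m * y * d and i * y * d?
m * y * d < i * y * d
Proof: From m < p and p < i, m < i. Since y > 0, m * y < i * y. Since d > 0, m * y * d < i * y * d.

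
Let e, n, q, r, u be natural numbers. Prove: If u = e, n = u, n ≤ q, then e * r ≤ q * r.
n = u and n ≤ q, hence u ≤ q. Since u = e, e ≤ q. By multiplying by a non-negative, e * r ≤ q * r.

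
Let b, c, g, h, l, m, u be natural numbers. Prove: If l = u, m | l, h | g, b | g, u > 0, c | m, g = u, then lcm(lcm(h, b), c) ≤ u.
h | g and b | g, so lcm(h, b) | g. Since g = u, lcm(h, b) | u. l = u and m | l, so m | u. c | m, so c | u. From lcm(h, b) | u, lcm(lcm(h, b), c) | u. Since u > 0, lcm(lcm(h, b), c) ≤ u.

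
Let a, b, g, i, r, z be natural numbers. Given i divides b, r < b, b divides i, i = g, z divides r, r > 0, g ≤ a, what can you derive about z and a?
z < a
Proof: From z divides r and r > 0, z ≤ r. b divides i and i divides b, hence b = i. Since i = g, b = g. r < b, so r < g. g ≤ a, so r < a. z ≤ r, so z < a.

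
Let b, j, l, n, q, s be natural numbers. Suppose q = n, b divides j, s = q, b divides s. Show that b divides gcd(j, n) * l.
s = q and q = n, so s = n. Since b divides s, b divides n. Because b divides j, b divides gcd(j, n). Then b divides gcd(j, n) * l.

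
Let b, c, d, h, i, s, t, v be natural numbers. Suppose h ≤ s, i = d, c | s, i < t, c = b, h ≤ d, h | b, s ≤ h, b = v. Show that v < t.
s ≤ h and h ≤ s, so s = h. c = b and c | s, hence b | s. s = h, so b | h. Since h | b, h = b. b = v, so h = v. From i = d and i < t, d < t. From h ≤ d, h < t. h = v, so v < t.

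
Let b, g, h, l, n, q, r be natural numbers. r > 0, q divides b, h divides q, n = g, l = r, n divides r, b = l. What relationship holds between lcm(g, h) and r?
lcm(g, h) ≤ r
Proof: n = g and n divides r, therefore g divides r. Because b = l and l = r, b = r. Since q divides b, q divides r. Since h divides q, h divides r. Since g divides r, lcm(g, h) divides r. r > 0, so lcm(g, h) ≤ r.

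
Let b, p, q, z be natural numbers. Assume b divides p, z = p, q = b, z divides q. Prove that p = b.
From q = b and z divides q, z divides b. Since z = p, p divides b. b divides p, so b = p. Then p = b.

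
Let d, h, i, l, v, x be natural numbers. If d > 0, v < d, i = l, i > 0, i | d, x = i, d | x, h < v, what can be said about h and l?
h < l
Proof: x = i and d | x, thus d | i. i > 0, so d ≤ i. i | d and d > 0, thus i ≤ d. d ≤ i, so d = i. i = l, so d = l. h < v and v < d, therefore h < d. d = l, so h < l.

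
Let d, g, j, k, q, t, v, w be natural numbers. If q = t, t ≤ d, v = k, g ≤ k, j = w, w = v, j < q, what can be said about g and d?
g < d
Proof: w = v and v = k, thus w = k. q = t and j < q, thus j < t. j = w, so w < t. Since t ≤ d, w < d. Because w = k, k < d. g ≤ k, so g < d.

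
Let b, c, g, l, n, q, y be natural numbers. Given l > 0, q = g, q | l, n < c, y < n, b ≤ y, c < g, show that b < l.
Because y < n and n < c, y < c. b ≤ y, so b < c. From q | l and l > 0, q ≤ l. Since q = g, g ≤ l. c < g, so c < l. b < c, so b < l.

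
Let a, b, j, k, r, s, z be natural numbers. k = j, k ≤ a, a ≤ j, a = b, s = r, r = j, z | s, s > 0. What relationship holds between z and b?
z ≤ b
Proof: Since k = j and k ≤ a, j ≤ a. a ≤ j, so j = a. a = b, so j = b. s = r and r = j, therefore s = j. From z | s and s > 0, z ≤ s. Because s = j, z ≤ j. Since j = b, z ≤ b.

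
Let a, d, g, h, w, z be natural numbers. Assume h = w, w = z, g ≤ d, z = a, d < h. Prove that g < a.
h = w and w = z, therefore h = z. From z = a, h = a. Since d < h, d < a. Since g ≤ d, g < a.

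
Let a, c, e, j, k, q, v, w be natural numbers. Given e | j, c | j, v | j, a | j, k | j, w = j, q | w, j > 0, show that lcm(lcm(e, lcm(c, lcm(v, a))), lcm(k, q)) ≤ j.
v | j and a | j, hence lcm(v, a) | j. Since c | j, lcm(c, lcm(v, a)) | j. e | j, so lcm(e, lcm(c, lcm(v, a))) | j. Since w = j and q | w, q | j. k | j, so lcm(k, q) | j. Since lcm(e, lcm(c, lcm(v, a))) | j, lcm(lcm(e, lcm(c, lcm(v, a))), lcm(k, q)) | j. j > 0, so lcm(lcm(e, lcm(c, lcm(v, a))), lcm(k, q)) ≤ j.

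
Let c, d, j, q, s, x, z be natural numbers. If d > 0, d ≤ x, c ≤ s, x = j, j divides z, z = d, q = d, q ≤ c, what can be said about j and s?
j ≤ s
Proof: x = j and d ≤ x, therefore d ≤ j. z = d and j divides z, hence j divides d. d > 0, so j ≤ d. Because d ≤ j, d = j. Since q = d, q = j. Because q ≤ c and c ≤ s, q ≤ s. q = j, so j ≤ s.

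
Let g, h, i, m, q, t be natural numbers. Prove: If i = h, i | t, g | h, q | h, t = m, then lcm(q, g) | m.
q | h and g | h, hence lcm(q, g) | h. t = m and i | t, therefore i | m. i = h, so h | m. Since lcm(q, g) | h, lcm(q, g) | m.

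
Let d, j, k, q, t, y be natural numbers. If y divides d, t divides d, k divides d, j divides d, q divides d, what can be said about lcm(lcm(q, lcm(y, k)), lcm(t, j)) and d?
lcm(lcm(q, lcm(y, k)), lcm(t, j)) divides d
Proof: Because y divides d and k divides d, lcm(y, k) divides d. Since q divides d, lcm(q, lcm(y, k)) divides d. From t divides d and j divides d, lcm(t, j) divides d. Since lcm(q, lcm(y, k)) divides d, lcm(lcm(q, lcm(y, k)), lcm(t, j)) divides d.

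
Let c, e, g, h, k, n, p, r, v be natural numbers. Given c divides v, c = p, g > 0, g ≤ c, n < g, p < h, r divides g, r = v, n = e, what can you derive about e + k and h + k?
e + k < h + k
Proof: r = v and r divides g, so v divides g. Since c divides v, c divides g. From g > 0, c ≤ g. Since g ≤ c, g = c. Since c = p, g = p. From n < g, n < p. Since p < h, n < h. Since n = e, e < h. Then e + k < h + k.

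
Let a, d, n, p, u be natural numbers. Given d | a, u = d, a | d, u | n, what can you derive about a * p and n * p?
a * p | n * p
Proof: d | a and a | d, hence d = a. Since u = d, u = a. u | n, so a | n. Then a * p | n * p.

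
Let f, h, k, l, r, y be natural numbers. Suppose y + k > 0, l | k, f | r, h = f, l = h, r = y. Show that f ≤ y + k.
r = y and f | r, thus f | y. From l = h and h = f, l = f. l | k, so f | k. f | y, so f | y + k. y + k > 0, so f ≤ y + k.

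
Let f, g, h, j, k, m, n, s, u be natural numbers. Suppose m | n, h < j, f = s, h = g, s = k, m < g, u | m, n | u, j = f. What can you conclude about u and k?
u < k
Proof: m | n and n | u, so m | u. u | m, so m = u. Because f = s and s = k, f = k. From h = g and h < j, g < j. j = f, so g < f. Since f = k, g < k. m < g, so m < k. Since m = u, u < k.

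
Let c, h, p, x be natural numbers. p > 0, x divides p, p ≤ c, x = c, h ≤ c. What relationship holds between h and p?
h ≤ p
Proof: x divides p and p > 0, thus x ≤ p. x = c, so c ≤ p. Since p ≤ c, c = p. h ≤ c, so h ≤ p.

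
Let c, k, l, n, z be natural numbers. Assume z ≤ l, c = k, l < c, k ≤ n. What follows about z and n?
z < n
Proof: Because c = k and l < c, l < k. From z ≤ l, z < k. k ≤ n, so z < n.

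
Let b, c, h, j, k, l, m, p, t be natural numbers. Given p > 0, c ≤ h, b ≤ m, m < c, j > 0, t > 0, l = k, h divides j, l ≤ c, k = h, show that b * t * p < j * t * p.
b ≤ m and m < c, thus b < c. l = k and k = h, hence l = h. l ≤ c, so h ≤ c. Since c ≤ h, h = c. h divides j and j > 0, therefore h ≤ j. Since h = c, c ≤ j. b < c, so b < j. Since t > 0, by multiplying by a positive, b * t < j * t. Since p > 0, by multiplying by a positive, b * t * p < j * t * p.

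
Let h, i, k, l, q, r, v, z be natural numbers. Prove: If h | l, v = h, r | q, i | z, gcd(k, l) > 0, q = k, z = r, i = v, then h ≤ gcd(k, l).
z = r and i | z, so i | r. Since q = k and r | q, r | k. Because i | r, i | k. Since i = v, v | k. Since v = h, h | k. Since h | l, h | gcd(k, l). gcd(k, l) > 0, so h ≤ gcd(k, l).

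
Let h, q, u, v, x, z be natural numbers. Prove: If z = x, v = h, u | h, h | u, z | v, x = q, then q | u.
From h | u and u | h, h = u. v = h, so v = u. Since z = x and x = q, z = q. Since z | v, q | v. Since v = u, q | u.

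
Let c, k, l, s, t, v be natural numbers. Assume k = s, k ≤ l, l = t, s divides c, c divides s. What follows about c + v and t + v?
c + v ≤ t + v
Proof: s divides c and c divides s, thus s = c. k = s and k ≤ l, thus s ≤ l. From l = t, s ≤ t. Since s = c, c ≤ t. Then c + v ≤ t + v.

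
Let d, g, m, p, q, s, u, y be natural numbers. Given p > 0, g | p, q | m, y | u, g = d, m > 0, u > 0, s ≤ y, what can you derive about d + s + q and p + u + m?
d + s + q ≤ p + u + m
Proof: g | p and p > 0, therefore g ≤ p. g = d, so d ≤ p. From y | u and u > 0, y ≤ u. From s ≤ y, s ≤ u. q | m and m > 0, so q ≤ m. s ≤ u, so s + q ≤ u + m. Since d ≤ p, d + s + q ≤ p + u + m.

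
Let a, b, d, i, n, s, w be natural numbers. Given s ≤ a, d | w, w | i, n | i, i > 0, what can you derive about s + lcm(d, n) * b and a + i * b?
s + lcm(d, n) * b ≤ a + i * b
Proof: d | w and w | i, therefore d | i. n | i, so lcm(d, n) | i. Since i > 0, lcm(d, n) ≤ i. Then lcm(d, n) * b ≤ i * b. s ≤ a, so s + lcm(d, n) * b ≤ a + i * b.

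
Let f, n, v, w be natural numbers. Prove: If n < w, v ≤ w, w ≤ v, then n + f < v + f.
Since w ≤ v and v ≤ w, w = v. n < w, so n < v. Then n + f < v + f.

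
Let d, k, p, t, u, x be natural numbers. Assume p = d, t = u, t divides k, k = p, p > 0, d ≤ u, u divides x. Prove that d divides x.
k = p and t divides k, so t divides p. t = u, so u divides p. Because p > 0, u ≤ p. Since p = d, u ≤ d. Since d ≤ u, u = d. u divides x, so d divides x.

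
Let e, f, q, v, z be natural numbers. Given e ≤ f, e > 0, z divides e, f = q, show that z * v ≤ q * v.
z divides e and e > 0, so z ≤ e. f = q and e ≤ f, therefore e ≤ q. Since z ≤ e, z ≤ q. By multiplying by a non-negative, z * v ≤ q * v.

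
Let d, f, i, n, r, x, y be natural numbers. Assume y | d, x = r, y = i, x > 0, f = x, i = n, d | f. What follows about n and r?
n ≤ r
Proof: Since y = i and i = n, y = n. From y | d and d | f, y | f. Since f = x, y | x. x > 0, so y ≤ x. Since x = r, y ≤ r. y = n, so n ≤ r.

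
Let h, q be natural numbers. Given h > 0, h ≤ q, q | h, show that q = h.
q | h and h > 0, so q ≤ h. h ≤ q, so h = q. Then q = h.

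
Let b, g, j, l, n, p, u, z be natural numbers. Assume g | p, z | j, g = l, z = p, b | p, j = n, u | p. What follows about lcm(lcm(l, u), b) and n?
lcm(lcm(l, u), b) | n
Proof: g = l and g | p, hence l | p. Since u | p, lcm(l, u) | p. b | p, so lcm(lcm(l, u), b) | p. j = n and z | j, hence z | n. Since z = p, p | n. Since lcm(lcm(l, u), b) | p, lcm(lcm(l, u), b) | n.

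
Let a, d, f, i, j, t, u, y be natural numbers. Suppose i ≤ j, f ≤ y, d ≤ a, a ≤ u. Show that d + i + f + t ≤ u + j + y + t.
d ≤ a and a ≤ u, thus d ≤ u. Since i ≤ j, d + i ≤ u + j. Since f ≤ y, d + i + f ≤ u + j + y. Then d + i + f + t ≤ u + j + y + t.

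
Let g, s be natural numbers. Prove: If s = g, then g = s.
From s = g, by symmetry, g = s.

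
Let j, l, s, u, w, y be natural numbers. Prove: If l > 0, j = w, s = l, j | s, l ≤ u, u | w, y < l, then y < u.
s = l and j | s, therefore j | l. j = w, so w | l. u | w, so u | l. l > 0, so u ≤ l. Since l ≤ u, l = u. y < l, so y < u.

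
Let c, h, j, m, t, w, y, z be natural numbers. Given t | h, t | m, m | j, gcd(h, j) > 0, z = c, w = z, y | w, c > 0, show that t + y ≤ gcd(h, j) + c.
Since t | m and m | j, t | j. Since t | h, t | gcd(h, j). gcd(h, j) > 0, so t ≤ gcd(h, j). w = z and y | w, hence y | z. z = c, so y | c. Since c > 0, y ≤ c. t ≤ gcd(h, j), so t + y ≤ gcd(h, j) + c.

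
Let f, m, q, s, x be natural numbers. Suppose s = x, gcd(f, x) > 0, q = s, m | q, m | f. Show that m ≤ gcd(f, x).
q = s and s = x, therefore q = x. Because m | q, m | x. Since m | f, m | gcd(f, x). Because gcd(f, x) > 0, m ≤ gcd(f, x).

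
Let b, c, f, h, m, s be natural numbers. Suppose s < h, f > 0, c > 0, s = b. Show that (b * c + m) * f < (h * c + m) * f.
s = b and s < h, therefore b < h. Since c > 0, b * c < h * c. Then b * c + m < h * c + m. Since f > 0, (b * c + m) * f < (h * c + m) * f.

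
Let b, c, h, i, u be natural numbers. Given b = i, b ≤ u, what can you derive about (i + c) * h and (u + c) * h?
(i + c) * h ≤ (u + c) * h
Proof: Because b = i and b ≤ u, i ≤ u. Then i + c ≤ u + c. Then (i + c) * h ≤ (u + c) * h.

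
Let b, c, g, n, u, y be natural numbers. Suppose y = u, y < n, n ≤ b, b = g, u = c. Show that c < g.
Since y = u and u = c, y = c. b = g and n ≤ b, therefore n ≤ g. y < n, so y < g. y = c, so c < g.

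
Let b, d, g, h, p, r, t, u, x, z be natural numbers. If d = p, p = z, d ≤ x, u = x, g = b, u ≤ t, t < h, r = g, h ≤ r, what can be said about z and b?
z < b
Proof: d = p and p = z, hence d = z. Since d ≤ x, z ≤ x. u ≤ t and t < h, thus u < h. From r = g and h ≤ r, h ≤ g. Since u < h, u < g. Since g = b, u < b. u = x, so x < b. Since z ≤ x, z < b.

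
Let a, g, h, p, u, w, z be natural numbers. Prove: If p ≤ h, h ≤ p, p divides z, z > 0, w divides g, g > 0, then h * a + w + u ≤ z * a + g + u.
p ≤ h and h ≤ p, hence p = h. p divides z and z > 0, thus p ≤ z. p = h, so h ≤ z. By multiplying by a non-negative, h * a ≤ z * a. Because w divides g and g > 0, w ≤ g. Then w + u ≤ g + u. h * a ≤ z * a, so h * a + w + u ≤ z * a + g + u.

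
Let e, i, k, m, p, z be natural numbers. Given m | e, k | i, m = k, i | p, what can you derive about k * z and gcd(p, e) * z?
k * z | gcd(p, e) * z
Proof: k | i and i | p, thus k | p. m = k and m | e, therefore k | e. k | p, so k | gcd(p, e). Then k * z | gcd(p, e) * z.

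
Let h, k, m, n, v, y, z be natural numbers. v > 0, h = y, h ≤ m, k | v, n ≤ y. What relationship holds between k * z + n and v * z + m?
k * z + n ≤ v * z + m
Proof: k | v and v > 0, so k ≤ v. Then k * z ≤ v * z. h = y and h ≤ m, therefore y ≤ m. Since n ≤ y, n ≤ m. Since k * z ≤ v * z, k * z + n ≤ v * z + m.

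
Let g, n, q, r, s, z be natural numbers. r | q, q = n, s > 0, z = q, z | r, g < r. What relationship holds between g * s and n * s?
g * s < n * s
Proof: z = q and z | r, hence q | r. r | q, so r = q. q = n, so r = n. g < r, so g < n. Since s > 0, g * s < n * s.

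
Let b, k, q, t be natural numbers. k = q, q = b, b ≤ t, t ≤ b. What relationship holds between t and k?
t = k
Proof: k = q and q = b, hence k = b. b ≤ t and t ≤ b, so b = t. k = b, so k = t. Then t = k.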